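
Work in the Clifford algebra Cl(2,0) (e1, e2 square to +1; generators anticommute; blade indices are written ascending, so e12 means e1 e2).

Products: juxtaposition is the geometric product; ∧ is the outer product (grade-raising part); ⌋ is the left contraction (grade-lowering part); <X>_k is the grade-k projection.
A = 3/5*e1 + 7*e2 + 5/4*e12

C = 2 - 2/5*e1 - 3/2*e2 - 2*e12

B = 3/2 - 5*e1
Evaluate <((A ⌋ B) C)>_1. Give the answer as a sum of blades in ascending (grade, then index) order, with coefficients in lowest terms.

step 1: -3
step 2: -6 + 6/5*e1 + 9/2*e2 + 6*e12
step 3: 6/5*e1 + 9/2*e2
Answer: 6/5*e1 + 9/2*e2


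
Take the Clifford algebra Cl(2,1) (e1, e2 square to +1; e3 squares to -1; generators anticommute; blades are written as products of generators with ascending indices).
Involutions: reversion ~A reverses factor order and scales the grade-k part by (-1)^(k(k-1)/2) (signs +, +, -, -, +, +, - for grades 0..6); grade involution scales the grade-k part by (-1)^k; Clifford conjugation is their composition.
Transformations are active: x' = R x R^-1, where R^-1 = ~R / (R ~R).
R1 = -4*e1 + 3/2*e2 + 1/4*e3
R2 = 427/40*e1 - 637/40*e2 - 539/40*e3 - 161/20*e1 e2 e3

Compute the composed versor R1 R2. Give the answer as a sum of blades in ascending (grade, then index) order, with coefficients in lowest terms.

Distribute over the terms of R1 (each basis-blade product reordered to ascending indices, repeated generators contracted through their squares):
(-4*e1) R2 = -427/10 + 637/10*e1 e2 + 539/10*e1 e3 + 161/5*e2 e3
(3/2*e2) R2 = -1911/80 - 1281/80*e1 e2 + 483/40*e1 e3 - 1617/80*e2 e3
(1/4*e3) R2 = 539/160 + 161/80*e1 e2 - 427/160*e1 e3 + 637/160*e2 e3
Summing the partial products and collecting blades:
Answer: -2023/32 + 497/10*e1 e2 + 10129/160*e1 e3 + 511/32*e2 e3


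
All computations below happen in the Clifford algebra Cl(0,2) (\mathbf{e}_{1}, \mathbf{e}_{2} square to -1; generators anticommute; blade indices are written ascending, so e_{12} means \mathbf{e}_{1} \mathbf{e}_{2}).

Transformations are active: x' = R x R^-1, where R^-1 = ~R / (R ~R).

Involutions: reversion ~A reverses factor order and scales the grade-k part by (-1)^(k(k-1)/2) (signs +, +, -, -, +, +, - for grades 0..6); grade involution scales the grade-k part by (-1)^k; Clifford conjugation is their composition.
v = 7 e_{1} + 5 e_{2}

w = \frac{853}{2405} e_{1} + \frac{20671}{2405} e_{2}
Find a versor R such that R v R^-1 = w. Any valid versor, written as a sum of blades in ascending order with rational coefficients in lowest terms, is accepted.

Here q(v) = q(w) = -74; the classical choice R = v + w = \frac{17688}{2405} e_{1} + \frac{32696}{2405} e_{2} then realises v -> w under the sandwich.
Answer: \frac{17688}{2405} e_{1} + \frac{32696}{2405} e_{2}


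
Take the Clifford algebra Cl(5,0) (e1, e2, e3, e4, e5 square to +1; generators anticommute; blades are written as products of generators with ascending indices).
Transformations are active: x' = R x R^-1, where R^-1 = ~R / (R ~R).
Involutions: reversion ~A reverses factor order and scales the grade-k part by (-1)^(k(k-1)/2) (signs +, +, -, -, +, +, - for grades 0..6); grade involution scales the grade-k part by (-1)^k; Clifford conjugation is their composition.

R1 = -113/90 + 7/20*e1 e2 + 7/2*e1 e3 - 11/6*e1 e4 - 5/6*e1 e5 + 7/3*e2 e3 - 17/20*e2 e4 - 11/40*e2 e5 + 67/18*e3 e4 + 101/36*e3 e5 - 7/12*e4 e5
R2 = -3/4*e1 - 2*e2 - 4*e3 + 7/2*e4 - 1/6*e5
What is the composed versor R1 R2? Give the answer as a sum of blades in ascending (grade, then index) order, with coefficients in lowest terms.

Distribute over the terms of R2 (each basis-blade product reordered to ascending indices, repeated generators contracted through their squares):
R1 (-3/4*e1) = 113/120*e1 + 21/80*e2 + 21/8*e3 - 11/8*e4 - 5/8*e5 - 7/4*e1 e2 e3 + 51/80*e1 e2 e4 + 33/160*e1 e2 e5 - 67/24*e1 e3 e4 - 101/48*e1 e3 e5 + 7/16*e1 e4 e5
R1 (-2*e2) = -7/10*e1 + 113/45*e2 + 14/3*e3 - 17/10*e4 - 11/20*e5 + 7*e1 e2 e3 - 11/3*e1 e2 e4 - 5/3*e1 e2 e5 - 67/9*e2 e3 e4 - 101/18*e2 e3 e5 + 7/6*e2 e4 e5
R1 (-4*e3) = -14*e1 - 28/3*e2 + 226/45*e3 + 134/9*e4 + 101/9*e5 - 7/5*e1 e2 e3 - 22/3*e1 e3 e4 - 10/3*e1 e3 e5 - 17/5*e2 e3 e4 - 11/10*e2 e3 e5 + 7/3*e3 e4 e5
R1 (7/2*e4) = -77/12*e1 - 119/40*e2 + 469/36*e3 - 791/180*e4 + 49/24*e5 + 49/40*e1 e2 e4 + 49/4*e1 e3 e4 + 35/12*e1 e4 e5 + 49/6*e2 e3 e4 + 77/80*e2 e4 e5 - 707/72*e3 e4 e5
R1 (-1/6*e5) = 5/36*e1 + 11/240*e2 - 101/216*e3 + 7/72*e4 + 113/540*e5 - 7/120*e1 e2 e5 - 7/12*e1 e3 e5 + 11/36*e1 e4 e5 - 7/18*e2 e3 e5 + 17/120*e2 e4 e5 - 67/108*e3 e4 e5
Summing the partial products and collecting blades:
Answer: -7213/360*e1 - 427/45*e2 + 3358/135*e3 + 451/60*e4 + 6641/540*e5 + 77/20*e1 e2 e3 - 433/240*e1 e2 e4 - 243/160*e1 e2 e5 + 17/8*e1 e3 e4 - 289/48*e1 e3 e5 + 527/144*e1 e4 e5 - 241/90*e2 e3 e4 - 71/10*e2 e3 e5 + 109/48*e2 e4 e5 - 1751/216*e3 e4 e5


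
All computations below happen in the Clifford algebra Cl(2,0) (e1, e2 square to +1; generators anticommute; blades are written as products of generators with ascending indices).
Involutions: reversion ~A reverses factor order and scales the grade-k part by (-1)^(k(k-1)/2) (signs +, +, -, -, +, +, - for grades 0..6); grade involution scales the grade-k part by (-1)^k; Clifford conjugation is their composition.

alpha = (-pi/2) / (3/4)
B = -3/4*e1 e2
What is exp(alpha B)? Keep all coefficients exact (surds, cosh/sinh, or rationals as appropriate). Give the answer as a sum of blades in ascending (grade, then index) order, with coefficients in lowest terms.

B^2 = (-3/4)^2*(e1 e2)^2 = 9/16*(-1) = -9/16 (a basis 2-blade squares to minus the product of its generators' squares).
B^2 = -9/16 — since the square is negative, the closed form is circular: l = 3/4, alpha*l = -pi/2, so exp(alpha B) = cos(-pi/2) + (sin(-pi/2)/(3/4))*B = 0 + (-4/3)*B.
Answer: e1 e2


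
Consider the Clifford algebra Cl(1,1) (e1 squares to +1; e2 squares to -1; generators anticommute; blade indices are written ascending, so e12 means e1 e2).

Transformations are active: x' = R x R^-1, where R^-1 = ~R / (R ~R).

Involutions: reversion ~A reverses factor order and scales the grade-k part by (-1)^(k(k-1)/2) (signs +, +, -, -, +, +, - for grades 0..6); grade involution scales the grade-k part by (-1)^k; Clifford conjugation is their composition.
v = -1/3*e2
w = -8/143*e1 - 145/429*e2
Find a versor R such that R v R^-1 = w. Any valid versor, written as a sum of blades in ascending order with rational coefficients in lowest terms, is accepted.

Key observation: q(v) = q(w) = -1/9 (sandwiches preserve the norm), so R = v + w = -8/143*e1 - 96/143*e2 works whenever it is invertible — the component of v along it is kept and (v - w)/2 reverses, sending v to w.
Answer: -8/143*e1 - 96/143*e2


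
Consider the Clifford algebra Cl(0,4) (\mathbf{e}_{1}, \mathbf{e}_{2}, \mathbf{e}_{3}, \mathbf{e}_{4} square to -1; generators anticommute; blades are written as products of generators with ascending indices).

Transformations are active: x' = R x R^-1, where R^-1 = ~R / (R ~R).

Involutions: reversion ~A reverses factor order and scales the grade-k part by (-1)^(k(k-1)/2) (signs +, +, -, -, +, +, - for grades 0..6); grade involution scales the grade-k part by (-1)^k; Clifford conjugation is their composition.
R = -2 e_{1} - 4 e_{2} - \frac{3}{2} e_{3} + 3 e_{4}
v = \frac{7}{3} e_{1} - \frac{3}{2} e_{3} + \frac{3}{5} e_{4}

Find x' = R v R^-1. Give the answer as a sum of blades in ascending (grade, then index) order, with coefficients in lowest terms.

~R = -2 e_{1} - 4 e_{2} - \frac{3}{2} e_{3} + 3 e_{4}, and R ~R = -\frac{125}{4}, so R^-1 = ~R / (-\frac{125}{4}).
R v = \frac{37}{60} + \frac{28}{3} e_{1} e_{2} + \frac{13}{2} e_{1} e_{3} - \frac{41}{5} e_{1} e_{4} + 6 e_{2} e_{3} - \frac{12}{5} e_{2} e_{4} + \frac{18}{5} e_{3} e_{4}
Answer: -\frac{1409}{625} e_{1} + \frac{296}{1875} e_{2} + \frac{1949}{1250} e_{3} - \frac{449}{625} e_{4}


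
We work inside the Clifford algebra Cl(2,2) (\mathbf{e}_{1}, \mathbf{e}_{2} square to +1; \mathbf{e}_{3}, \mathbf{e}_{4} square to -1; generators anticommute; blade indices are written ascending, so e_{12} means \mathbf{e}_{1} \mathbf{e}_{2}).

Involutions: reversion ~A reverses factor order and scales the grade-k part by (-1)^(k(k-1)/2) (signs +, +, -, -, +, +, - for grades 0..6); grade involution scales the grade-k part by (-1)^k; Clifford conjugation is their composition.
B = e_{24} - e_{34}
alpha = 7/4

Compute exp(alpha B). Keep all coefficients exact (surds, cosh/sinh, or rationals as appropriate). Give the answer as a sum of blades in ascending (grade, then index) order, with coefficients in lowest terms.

B^2 term by term: the squares give (1)^2*(e_{24})^2 + (-1)^2*(e_{34})^2 = 1*(+1) + 1*(-1) = 0 (each basis 2-blade squares to minus the product of its generators' squares); cross terms between blades sharing an index anticommute and cancel. So B^2 = 0.
B^2 = 0, so the series truncates immediately: exp(alpha B) = 1 + alpha B (parabolic case).
Answer: 1 + \frac{7}{4} e_{24} - \frac{7}{4} e_{34}


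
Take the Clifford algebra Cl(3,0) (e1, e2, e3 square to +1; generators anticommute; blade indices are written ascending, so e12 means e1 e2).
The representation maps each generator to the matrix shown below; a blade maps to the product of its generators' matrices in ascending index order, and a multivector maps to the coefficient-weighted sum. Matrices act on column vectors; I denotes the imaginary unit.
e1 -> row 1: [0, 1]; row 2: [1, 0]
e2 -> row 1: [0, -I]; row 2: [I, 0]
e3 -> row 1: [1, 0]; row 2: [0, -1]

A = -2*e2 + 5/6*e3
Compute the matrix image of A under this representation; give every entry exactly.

M = (-2)*rho(e2) + (5/6)*rho(e3), summed entrywise:
Answer: row 1: [5/6, 2*I]; row 2: [-2*I, -5/6]


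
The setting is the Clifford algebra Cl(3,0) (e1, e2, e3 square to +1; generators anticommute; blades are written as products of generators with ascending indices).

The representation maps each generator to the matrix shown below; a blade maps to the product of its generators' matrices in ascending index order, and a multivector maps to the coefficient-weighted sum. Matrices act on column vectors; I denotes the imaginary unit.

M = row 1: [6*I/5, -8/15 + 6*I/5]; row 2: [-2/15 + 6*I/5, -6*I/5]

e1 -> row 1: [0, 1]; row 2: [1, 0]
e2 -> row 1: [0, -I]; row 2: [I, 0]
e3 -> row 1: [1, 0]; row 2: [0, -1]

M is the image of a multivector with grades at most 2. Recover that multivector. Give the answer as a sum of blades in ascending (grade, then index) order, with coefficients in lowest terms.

Method: 1, rho(e1), rho(e2), rho(e3) form a trace-orthogonal basis of the 2x2 complex matrices (tr(X Y) = 2 if X = Y, else 0), so M = m0*1 + m1*rho(e1) + m2*rho(e2) + m3*rho(e3) with m0 = tr(M)/2 = 0, m1 = tr(M rho(e1))/2 = -1/3 + 6*I/5, m2 = tr(M rho(e2))/2 = -I/5, m3 = tr(M rho(e3))/2 = 6*I/5.
Multiplying table entries, the bivector images are rho(e1 e2) = I*rho(e3), rho(e1 e3) = -I*rho(e2), rho(e2 e3) = I*rho(e1); with real blade coefficients the real parts of m0..m3 are the coefficients of 1, e1, e2, e3 and the imaginary parts give the bivectors (e2 e3: Im m1, e1 e3: -Im m2, e1 e2: Im m3).
Answer: -1/3*e1 + 6/5*e1 e2 + 1/5*e1 e3 + 6/5*e2 e3


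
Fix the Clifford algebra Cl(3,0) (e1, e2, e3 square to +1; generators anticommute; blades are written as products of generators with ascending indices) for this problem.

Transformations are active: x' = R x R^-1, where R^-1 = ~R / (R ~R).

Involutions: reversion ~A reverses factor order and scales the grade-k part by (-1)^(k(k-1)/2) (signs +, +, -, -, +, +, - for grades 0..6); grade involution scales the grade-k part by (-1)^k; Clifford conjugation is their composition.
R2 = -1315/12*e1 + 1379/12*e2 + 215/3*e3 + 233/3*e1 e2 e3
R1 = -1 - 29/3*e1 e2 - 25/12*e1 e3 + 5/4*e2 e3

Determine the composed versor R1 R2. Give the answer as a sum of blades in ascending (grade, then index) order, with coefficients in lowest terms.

Distribute over the terms of R1 (each basis-blade product reordered to ascending indices, repeated generators contracted through their squares):
(-1) R2 = 1315/12*e1 - 1379/12*e2 - 215/3*e3 - 233/3*e1 e2 e3
(-29/3*e1 e2) R2 = -39991/36*e1 - 38135/36*e2 + 6757/9*e3 - 6235/9*e1 e2 e3
(-25/12*e1 e3) R2 = -5375/36*e1 - 5825/36*e2 - 32875/144*e3 + 34475/144*e1 e2 e3
(5/4*e2 e3) R2 = -1165/12*e1 + 1075/12*e2 - 6895/48*e3 - 6575/48*e1 e2 e3
Summing the partial products and collecting blades:
Answer: -3743/3*e1 - 11218/9*e2 + 1843/6*e3 - 48097/72*e1 e2 e3


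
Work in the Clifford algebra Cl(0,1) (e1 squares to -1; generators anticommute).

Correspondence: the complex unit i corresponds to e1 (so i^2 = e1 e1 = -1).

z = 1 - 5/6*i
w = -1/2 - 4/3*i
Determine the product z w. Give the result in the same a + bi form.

In blades: z = 1 - 5/6*e1, w = -1/2 - 4/3*e1.
Distribute z over w term by term (generator squares from the signature, products reordered to ascending indices): (1)*w = -1/2 - 4/3*e1; (-5/6*e1)*w = -10/9 + 5/12*e1.
Sum: -29/18 - 11/12*e1; translating back through the correspondence:
Answer: -29/18 - 11/12*i


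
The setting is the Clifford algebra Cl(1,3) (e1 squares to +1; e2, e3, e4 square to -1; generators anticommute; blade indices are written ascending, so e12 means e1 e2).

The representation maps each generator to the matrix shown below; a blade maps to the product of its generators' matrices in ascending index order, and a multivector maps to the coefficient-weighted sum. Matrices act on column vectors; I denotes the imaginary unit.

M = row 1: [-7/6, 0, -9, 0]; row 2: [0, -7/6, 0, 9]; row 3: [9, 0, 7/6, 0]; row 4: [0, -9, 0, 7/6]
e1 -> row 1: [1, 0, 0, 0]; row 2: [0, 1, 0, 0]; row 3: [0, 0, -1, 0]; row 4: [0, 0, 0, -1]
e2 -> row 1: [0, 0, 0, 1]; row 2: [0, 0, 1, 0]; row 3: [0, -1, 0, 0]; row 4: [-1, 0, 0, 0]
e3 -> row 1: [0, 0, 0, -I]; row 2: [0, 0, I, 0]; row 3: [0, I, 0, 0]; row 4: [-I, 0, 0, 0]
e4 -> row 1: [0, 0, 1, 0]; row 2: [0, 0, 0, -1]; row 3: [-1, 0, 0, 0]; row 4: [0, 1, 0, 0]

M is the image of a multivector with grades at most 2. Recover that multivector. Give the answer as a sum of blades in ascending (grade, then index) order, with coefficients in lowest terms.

Method: the blade images are trace-orthogonal — tr(rho(e_A) rho(e_B)^-1) = 4 if A = B and 0 otherwise — and rho(e_A)^-1 = (e_A)^2 * rho(e_A) with (e_A)^2 = +1 or -1, so the coefficient of e_A in the preimage is (e_A)^2 * tr(M rho(e_A))/4.
Nonzero projections over blades of grade <= 2: e1: (e1)^2 = +1, tr(M rho(e1)) = -14/3, coefficient -7/6; e4: (e4)^2 = -1, tr(M rho(e4)) = 36, coefficient -9. Every other blade of grade <= 2 projects to 0.
Answer: -7/6*e1 - 9*e4


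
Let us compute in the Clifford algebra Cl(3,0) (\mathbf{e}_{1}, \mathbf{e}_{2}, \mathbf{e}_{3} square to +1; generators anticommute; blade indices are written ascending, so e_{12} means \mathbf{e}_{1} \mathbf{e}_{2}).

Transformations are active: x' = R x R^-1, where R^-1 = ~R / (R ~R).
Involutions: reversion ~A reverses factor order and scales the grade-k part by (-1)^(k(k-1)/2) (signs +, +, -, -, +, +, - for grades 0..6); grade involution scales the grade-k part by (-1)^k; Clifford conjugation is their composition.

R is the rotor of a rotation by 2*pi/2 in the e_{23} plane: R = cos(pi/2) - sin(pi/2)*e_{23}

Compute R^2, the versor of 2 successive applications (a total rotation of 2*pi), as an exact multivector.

Rotor phase runs at HALF the rotation angle; powers of one rotor simply add phase, so after 2 steps in e_{23} the phase is 2*pi/2 = \pi and R^2 = cos(\pi) - sin(\pi)*e_{23}.
cos(\pi) = -1 and sin(\pi) = 0, so R^2 = -1. The total rotation 2*pi is 1 full turn, so every vector returns to itself, yet the rotor is -1, on the OTHER sheet of the double cover (an odd number of 2*pi turns).
Answer: -1


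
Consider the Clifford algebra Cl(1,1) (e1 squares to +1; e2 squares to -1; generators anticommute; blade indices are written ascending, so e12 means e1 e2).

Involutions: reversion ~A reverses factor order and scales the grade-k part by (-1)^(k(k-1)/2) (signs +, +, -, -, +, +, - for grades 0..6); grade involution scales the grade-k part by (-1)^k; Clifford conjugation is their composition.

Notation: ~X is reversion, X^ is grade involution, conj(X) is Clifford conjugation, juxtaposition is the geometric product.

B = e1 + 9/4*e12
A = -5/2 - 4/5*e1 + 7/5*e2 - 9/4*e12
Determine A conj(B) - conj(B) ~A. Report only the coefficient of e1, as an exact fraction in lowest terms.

first term: 469/80 - 13/20*e1 - 9/20*e2 + 281/40*e12
second term: -341/80 + 113/20*e1 - 81/20*e2 + 169/40*e12
Answer: -63/10


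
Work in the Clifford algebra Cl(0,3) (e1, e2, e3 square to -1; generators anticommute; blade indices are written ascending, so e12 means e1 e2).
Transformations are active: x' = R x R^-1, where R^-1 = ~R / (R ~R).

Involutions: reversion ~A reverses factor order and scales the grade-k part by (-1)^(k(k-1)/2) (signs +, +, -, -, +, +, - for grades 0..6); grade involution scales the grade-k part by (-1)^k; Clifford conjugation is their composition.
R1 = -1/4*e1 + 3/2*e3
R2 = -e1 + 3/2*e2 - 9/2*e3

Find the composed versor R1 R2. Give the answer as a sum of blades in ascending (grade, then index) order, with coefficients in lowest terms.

Distribute over the terms of R1 (each basis-blade product reordered to ascending indices, repeated generators contracted through their squares):
(-1/4*e1) R2 = -1/4 - 3/8*e12 + 9/8*e13
(3/2*e3) R2 = 27/4 + 3/2*e13 - 9/4*e23
Summing the partial products and collecting blades:
Answer: 13/2 - 3/8*e12 + 21/8*e13 - 9/4*e23


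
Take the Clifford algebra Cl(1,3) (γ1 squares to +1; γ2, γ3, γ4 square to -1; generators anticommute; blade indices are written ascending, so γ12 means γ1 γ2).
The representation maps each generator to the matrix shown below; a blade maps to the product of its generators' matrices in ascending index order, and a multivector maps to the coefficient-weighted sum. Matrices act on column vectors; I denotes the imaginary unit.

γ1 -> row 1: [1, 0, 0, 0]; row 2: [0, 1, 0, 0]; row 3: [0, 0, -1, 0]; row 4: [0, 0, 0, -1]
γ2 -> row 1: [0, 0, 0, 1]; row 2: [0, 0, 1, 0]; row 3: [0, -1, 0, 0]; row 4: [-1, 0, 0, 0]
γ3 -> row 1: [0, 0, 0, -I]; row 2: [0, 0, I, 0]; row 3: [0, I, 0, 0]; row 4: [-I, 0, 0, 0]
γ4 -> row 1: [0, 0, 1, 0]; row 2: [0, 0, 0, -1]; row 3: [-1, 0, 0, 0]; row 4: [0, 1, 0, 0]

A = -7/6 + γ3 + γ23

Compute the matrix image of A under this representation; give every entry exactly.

Bivector images (products of the table entries): rho(γ23) = rho(γ2)rho(γ3) = row 1: [-I, 0, 0, 0]; row 2: [0, I, 0, 0]; row 3: [0, 0, -I, 0]; row 4: [0, 0, 0, I].
M = (-7/6)*1 + (1)*rho(γ3) + (1)*rho(γ23), summed entrywise (1 is the identity matrix):
Answer: row 1: [-7/6 - I, 0, 0, -I]; row 2: [0, -7/6 + I, I, 0]; row 3: [0, I, -7/6 - I, 0]; row 4: [-I, 0, 0, -7/6 + I]


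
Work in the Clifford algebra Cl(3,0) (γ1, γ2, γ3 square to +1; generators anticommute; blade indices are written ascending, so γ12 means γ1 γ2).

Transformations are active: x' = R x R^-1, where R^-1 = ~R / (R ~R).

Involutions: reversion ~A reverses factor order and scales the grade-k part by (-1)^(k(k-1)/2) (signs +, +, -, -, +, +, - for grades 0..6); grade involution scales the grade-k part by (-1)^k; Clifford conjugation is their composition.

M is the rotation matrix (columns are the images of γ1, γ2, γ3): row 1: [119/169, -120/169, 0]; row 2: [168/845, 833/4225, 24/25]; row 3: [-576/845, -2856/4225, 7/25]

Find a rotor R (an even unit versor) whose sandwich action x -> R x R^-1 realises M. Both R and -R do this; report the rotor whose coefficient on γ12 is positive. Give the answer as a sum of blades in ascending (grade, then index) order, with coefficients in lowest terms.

Method: write R = a + b12*γ12 + b13*γ13 + b23*γ23 with a^2 + b12^2 + b13^2 + b23^2 = 1 (so R^-1 = ~R). Expanding the columns R e_j ~R gives tr M = 4a^2 - 1 and, from the antisymmetric part, M21 - M12 = -4a*b12, M13 - M31 = 4a*b13, M32 - M23 = -4a*b23.
Here tr M = 4991/4225, so a^2 = (1 + tr M)/4 = 2304/4225 and a = ±48/65. Taking a = 48/65: M21 - M12 = 768/845, M13 - M31 = 576/845, M32 - M23 = -6912/4225, giving b12 = -4/13, b13 = 3/13, b23 = 36/65, i.e. R = 48/65 - 4/13*γ12 + 3/13*γ13 + 36/65*γ23.
Its γ12 coefficient is negative, so report the other preimage -R.
Answer: -48/65 + 4/13*γ12 - 3/13*γ13 - 36/65*γ23. Uniqueness: Spin(3) -> SO(3) maps R and -R to the same rotation of trace 4991/4225; fixing the sign of the γ12 coefficient removes the ambiguity.


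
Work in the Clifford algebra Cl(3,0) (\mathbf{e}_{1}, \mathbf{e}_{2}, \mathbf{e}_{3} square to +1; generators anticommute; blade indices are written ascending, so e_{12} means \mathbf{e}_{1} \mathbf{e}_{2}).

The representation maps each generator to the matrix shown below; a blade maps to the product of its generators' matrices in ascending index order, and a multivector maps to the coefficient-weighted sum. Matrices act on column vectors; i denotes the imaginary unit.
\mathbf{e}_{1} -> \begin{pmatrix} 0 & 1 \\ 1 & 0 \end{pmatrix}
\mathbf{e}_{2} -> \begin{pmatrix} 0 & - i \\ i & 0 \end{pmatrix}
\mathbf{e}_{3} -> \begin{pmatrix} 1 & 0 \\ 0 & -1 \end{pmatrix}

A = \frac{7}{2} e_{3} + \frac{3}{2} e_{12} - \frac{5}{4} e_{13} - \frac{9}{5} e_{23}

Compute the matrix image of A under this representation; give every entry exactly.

Bivector images (products of the table entries): rho(e_{12}) = rho(\mathbf{e}_{1})rho(\mathbf{e}_{2}) = \begin{pmatrix} i & 0 \\ 0 & - i \end{pmatrix}; rho(e_{13}) = rho(\mathbf{e}_{1})rho(\mathbf{e}_{3}) = \begin{pmatrix} 0 & -1 \\ 1 & 0 \end{pmatrix}; rho(e_{23}) = rho(\mathbf{e}_{2})rho(\mathbf{e}_{3}) = \begin{pmatrix} 0 & i \\ i & 0 \end{pmatrix}.
M = (\frac{7}{2})*rho(e_{3}) + (\frac{3}{2})*rho(e_{12}) + (-\frac{5}{4})*rho(e_{13}) + (-\frac{9}{5})*rho(e_{23}), summed entrywise:
Answer: \begin{pmatrix} \frac{7}{2} + \frac{3 i}{2} & \frac{5}{4} - \frac{9 i}{5} \\ - \frac{5}{4} - \frac{9 i}{5} & - \frac{7}{2} - \frac{3 i}{2} \end{pmatrix}


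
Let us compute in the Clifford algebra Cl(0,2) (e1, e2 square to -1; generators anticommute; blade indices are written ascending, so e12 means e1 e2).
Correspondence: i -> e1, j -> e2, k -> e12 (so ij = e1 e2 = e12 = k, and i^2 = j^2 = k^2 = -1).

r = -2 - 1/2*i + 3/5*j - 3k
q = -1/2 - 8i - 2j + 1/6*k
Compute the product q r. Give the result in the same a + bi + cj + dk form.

In blades: q = -1/2 - 8*e1 - 2*e2 + 1/6*e12, r = -2 - 1/2*e1 + 3/5*e2 - 3*e12.
Distribute q over r term by term (generator squares from the signature, products reordered to ascending indices): (-1/2)*r = 1 + 1/4*e1 - 3/10*e2 + 3/2*e12; (-8*e1)*r = -4 + 16*e1 - 24*e2 - 24/5*e12; (-2*e2)*r = 6/5 + 6*e1 + 4*e2 - e12; (1/6*e12)*r = 1/2 - 1/10*e1 - 1/12*e2 - 1/3*e12.
Sum: -13/10 + 443/20*e1 - 1223/60*e2 - 139/30*e12; translating back through the correspondence:
Answer: -13/10 + 443/20*i - 1223/60*j - 139/30*k


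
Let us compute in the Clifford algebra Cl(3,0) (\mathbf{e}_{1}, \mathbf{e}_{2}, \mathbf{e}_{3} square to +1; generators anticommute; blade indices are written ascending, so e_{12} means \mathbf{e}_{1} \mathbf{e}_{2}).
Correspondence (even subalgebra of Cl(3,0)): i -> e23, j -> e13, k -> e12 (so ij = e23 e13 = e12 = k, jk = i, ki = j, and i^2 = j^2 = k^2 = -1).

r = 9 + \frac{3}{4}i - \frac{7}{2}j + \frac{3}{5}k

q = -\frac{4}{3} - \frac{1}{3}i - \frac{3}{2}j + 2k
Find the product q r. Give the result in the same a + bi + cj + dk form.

In blades: q = -\frac{4}{3} + 2 e_{12} - \frac{3}{2} e_{13} - \frac{1}{3} e_{23}, r = 9 + \frac{3}{5} e_{12} - \frac{7}{2} e_{13} + \frac{3}{4} e_{23}.
Distribute q over r term by term (generator squares from the signature, products reordered to ascending indices): (-\frac{4}{3})*r = -12 - \frac{4}{5} e_{12} + \frac{14}{3} e_{13} - e_{23}; (2 e_{12})*r = -\frac{6}{5} + 18 e_{12} + \frac{3}{2} e_{13} + 7 e_{23}; (-\frac{3}{2} e_{13})*r = -\frac{21}{4} + \frac{9}{8} e_{12} - \frac{27}{2} e_{13} - \frac{9}{10} e_{23}; (-\frac{1}{3} e_{23})*r = \frac{1}{4} + \frac{7}{6} e_{12} + \frac{1}{5} e_{13} - 3 e_{23}.
Sum: -\frac{91}{5} + \frac{2339}{120} e_{12} - \frac{107}{15} e_{13} + \frac{21}{10} e_{23}; translating back through the correspondence:
Answer: -\frac{91}{5} + \frac{21}{10}i - \frac{107}{15}j + \frac{2339}{120}k


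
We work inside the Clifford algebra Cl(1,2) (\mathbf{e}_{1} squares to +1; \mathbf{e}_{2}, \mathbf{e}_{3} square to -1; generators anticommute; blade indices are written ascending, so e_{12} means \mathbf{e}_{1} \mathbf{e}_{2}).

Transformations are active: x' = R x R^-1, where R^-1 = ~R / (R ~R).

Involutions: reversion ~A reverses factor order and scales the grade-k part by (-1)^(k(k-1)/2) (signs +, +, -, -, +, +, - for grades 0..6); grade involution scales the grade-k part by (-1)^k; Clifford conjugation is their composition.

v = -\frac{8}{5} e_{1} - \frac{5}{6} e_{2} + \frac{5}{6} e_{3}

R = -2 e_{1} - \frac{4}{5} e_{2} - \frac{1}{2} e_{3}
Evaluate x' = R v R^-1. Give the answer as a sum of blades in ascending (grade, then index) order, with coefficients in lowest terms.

~R = -2 e_{1} - \frac{4}{5} e_{2} - \frac{1}{2} e_{3}, and R ~R = \frac{311}{100}, so R^-1 = ~R / (\frac{311}{100}).
R v = \frac{59}{20} + \frac{29}{75} e_{12} - \frac{37}{15} e_{13} - \frac{13}{12} e_{23}
Answer: -\frac{3412}{1555} e_{1} - \frac{1277}{1866} e_{2} - \frac{3325}{1866} e_{3}


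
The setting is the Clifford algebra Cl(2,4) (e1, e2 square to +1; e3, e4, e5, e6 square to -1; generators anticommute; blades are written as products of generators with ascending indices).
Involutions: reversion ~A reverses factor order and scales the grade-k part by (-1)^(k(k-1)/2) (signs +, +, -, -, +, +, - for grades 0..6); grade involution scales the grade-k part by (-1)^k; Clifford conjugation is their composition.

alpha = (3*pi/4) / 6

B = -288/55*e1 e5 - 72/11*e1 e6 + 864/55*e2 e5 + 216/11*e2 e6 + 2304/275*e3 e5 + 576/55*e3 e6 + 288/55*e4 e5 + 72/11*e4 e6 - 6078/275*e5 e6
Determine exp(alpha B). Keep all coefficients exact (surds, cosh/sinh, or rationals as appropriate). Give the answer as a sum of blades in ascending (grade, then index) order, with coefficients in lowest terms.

B^2 term by term: the squares give (-288/55)^2*(e1 e5)^2 + (-72/11)^2*(e1 e6)^2 + (864/55)^2*(e2 e5)^2 + (216/11)^2*(e2 e6)^2 + (2304/275)^2*(e3 e5)^2 + (576/55)^2*(e3 e6)^2 + (288/55)^2*(e4 e5)^2 + (72/11)^2*(e4 e6)^2 + (-6078/275)^2*(e5 e6)^2 = 82944/3025*(+1) + 5184/121*(+1) + 746496/3025*(+1) + 46656/121*(+1) + 5308416/75625*(-1) + 331776/3025*(-1) + 82944/3025*(-1) + 5184/121*(-1) + 36942084/75625*(-1) = -36 (each basis 2-blade squares to minus the product of its generators' squares); cross terms between blades sharing an index anticommute and cancel; the commuting (index-disjoint) pairs give grade-4 terms 2*c*c'*(blade product), which cancel blade by blade — e1 e2 e5 e6: 124416/605 - 124416/605 = 0; e1 e3 e5 e6: 331776/3025 - 331776/3025 = 0; e1 e4 e5 e6: 41472/605 - 41472/605 = 0; e2 e3 e5 e6: -995328/3025 + 995328/3025 = 0; e2 e4 e5 e6: -124416/605 + 124416/605 = 0; e3 e4 e5 e6: -331776/3025 + 331776/3025 = 0 — confirming B is simple. So B^2 = -36.
B^2 = -36 — B^2 < 0, so the exponential closes trigonometrically: l = 6, alpha*l = 3*pi/4, so exp(alpha B) = cos(3*pi/4) + (sin(3*pi/4)/6)*B = -sqrt(2)/2 + (sqrt(2)/12)*B.
Answer: -sqrt(2)/2 - 24*sqrt(2)/55*e1 e5 - 6*sqrt(2)/11*e1 e6 + 72*sqrt(2)/55*e2 e5 + 18*sqrt(2)/11*e2 e6 + 192*sqrt(2)/275*e3 e5 + 48*sqrt(2)/55*e3 e6 + 24*sqrt(2)/55*e4 e5 + 6*sqrt(2)/11*e4 e6 - 1013*sqrt(2)/550*e5 e6


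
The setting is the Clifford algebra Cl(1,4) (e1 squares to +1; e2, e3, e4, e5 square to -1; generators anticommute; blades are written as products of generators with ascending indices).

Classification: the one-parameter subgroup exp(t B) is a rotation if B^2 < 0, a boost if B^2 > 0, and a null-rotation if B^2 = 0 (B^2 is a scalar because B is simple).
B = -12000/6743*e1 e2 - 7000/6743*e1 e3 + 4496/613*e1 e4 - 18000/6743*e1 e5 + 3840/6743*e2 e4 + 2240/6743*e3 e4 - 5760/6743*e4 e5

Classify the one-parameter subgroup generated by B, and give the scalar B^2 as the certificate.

B^2 term by term: the squares give (-12000/6743)^2*(e1 e2)^2 + (-7000/6743)^2*(e1 e3)^2 + (4496/613)^2*(e1 e4)^2 + (-18000/6743)^2*(e1 e5)^2 + (3840/6743)^2*(e2 e4)^2 + (2240/6743)^2*(e3 e4)^2 + (-5760/6743)^2*(e4 e5)^2 = 144000000/45468049*(+1) + 49000000/45468049*(+1) + 20214016/375769*(+1) + 324000000/45468049*(+1) + 14745600/45468049*(-1) + 5017600/45468049*(-1) + 33177600/45468049*(-1) = 64 (each basis 2-blade squares to minus the product of its generators' squares); cross terms between blades sharing an index anticommute and cancel; the commuting (index-disjoint) pairs give grade-4 terms 2*c*c'*(blade product), which cancel blade by blade — e1 e2 e3 e4: -53760000/45468049 + 53760000/45468049 = 0; e1 e2 e4 e5: 138240000/45468049 - 138240000/45468049 = 0; e1 e3 e4 e5: 80640000/45468049 - 80640000/45468049 = 0 — confirming B is simple. So B^2 = 64.
Answer: boost, certificate B^2 = 64. Certificate logic: 64 is a conjugation-invariant scalar, so its sign fixes rotation versus boost versus null-rotation outright.


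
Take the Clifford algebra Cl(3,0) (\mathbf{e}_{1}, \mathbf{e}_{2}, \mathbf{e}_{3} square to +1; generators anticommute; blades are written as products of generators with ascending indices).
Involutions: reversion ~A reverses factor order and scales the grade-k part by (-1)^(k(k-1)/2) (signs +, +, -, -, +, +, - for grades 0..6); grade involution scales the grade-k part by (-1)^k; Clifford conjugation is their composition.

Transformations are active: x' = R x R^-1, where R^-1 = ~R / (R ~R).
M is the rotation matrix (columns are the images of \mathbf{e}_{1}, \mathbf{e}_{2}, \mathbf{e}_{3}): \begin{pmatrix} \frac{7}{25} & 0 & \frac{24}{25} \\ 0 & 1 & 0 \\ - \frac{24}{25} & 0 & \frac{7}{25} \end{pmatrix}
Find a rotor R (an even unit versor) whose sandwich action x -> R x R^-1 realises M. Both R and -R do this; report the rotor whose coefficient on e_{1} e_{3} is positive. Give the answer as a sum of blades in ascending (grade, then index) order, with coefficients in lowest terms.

Method: write R = a + b12*e_{1} e_{2} + b13*e_{1} e_{3} + b23*e_{2} e_{3} with a^2 + b12^2 + b13^2 + b23^2 = 1 (so R^-1 = ~R). Expanding the columns R e_j ~R gives tr M = 4a^2 - 1 and, from the antisymmetric part, M21 - M12 = -4a*b12, M13 - M31 = 4a*b13, M32 - M23 = -4a*b23.
Here tr M = \frac{39}{25}, so a^2 = (1 + tr M)/4 = \frac{16}{25} and a = ±\frac{4}{5}. Taking a = \frac{4}{5}: M21 - M12 = 0, M13 - M31 = \frac{48}{25}, M32 - M23 = 0, giving b12 = 0, b13 = \frac{3}{5}, b23 = 0, i.e. R = \frac{4}{5} + \frac{3}{5} e_{1} e_{3}.
Its e_{1} e_{3} coefficient is already positive.
Answer: \frac{4}{5} + \frac{3}{5} e_{1} e_{3}. Sheet selection: the two-to-one cover makes ±R indistinguishable at the matrix level (trace \frac{39}{25}), so uniqueness comes from the required sign on e_{1} e_{3}.


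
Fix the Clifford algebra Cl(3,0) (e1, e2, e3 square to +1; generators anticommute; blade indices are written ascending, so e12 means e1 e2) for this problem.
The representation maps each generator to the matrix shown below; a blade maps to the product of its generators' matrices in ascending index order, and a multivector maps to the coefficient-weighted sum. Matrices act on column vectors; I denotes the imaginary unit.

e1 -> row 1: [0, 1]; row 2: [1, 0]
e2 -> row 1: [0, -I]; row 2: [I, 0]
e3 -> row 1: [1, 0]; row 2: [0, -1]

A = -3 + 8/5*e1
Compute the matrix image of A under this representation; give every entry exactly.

M = (-3)*1 + (8/5)*rho(e1), summed entrywise (1 is the identity matrix):
Answer: row 1: [-3, 8/5]; row 2: [8/5, -3]


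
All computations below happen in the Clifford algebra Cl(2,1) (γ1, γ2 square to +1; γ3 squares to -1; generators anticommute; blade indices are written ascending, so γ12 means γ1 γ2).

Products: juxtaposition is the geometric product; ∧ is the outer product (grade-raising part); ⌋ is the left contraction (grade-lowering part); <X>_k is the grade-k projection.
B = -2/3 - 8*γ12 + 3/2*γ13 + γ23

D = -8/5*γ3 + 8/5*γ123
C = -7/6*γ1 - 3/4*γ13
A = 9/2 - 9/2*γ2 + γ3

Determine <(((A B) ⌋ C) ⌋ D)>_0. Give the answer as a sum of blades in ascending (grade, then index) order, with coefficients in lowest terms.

step 1: -3 - 69/2*γ1 + 4*γ2 - 31/6*γ3 - 36*γ12 + 27/4*γ13 + 9/2*γ23 - 5/4*γ123
step 2: 563/16 + 59/8*γ1 + 207/8*γ3 + 9/4*γ13
step 3: 207/5 - 18/5*γ2 - 563/10*γ3 - 207/5*γ12 + 59/5*γ23 + 563/10*γ123
step 4: 207/5
Answer: 207/5


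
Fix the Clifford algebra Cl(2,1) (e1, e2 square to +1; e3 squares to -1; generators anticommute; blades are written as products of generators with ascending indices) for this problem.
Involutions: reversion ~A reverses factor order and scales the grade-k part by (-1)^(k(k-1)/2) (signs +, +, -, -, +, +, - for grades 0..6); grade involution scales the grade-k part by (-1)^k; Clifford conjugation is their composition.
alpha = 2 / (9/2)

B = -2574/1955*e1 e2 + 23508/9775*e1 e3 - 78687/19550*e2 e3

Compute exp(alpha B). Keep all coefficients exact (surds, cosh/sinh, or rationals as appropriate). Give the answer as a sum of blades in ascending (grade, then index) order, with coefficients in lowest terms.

B^2 term by term: the squares give (-2574/1955)^2*(e1 e2)^2 + (23508/9775)^2*(e1 e3)^2 + (-78687/19550)^2*(e2 e3)^2 = 6625476/3822025*(-1) + 552626064/95550625*(+1) + 6191643969/382202500*(+1) = 81/4 (each basis 2-blade squares to minus the product of its generators' squares); cross terms between blades sharing an index anticommute and cancel. So B^2 = 81/4.
B^2 = 81/4 — the series telescopes hyperbolically here: l = 9/2, alpha*l = 2, so exp(alpha B) = cosh(2) + (sinh(2)/(9/2))*B = cosh(2) + (2*sinh(2)/9)*B.
Answer: cosh(2) - 572*sinh(2)/1955*e1 e2 + 5224*sinh(2)/9775*e1 e3 - 8743*sinh(2)/9775*e2 e3


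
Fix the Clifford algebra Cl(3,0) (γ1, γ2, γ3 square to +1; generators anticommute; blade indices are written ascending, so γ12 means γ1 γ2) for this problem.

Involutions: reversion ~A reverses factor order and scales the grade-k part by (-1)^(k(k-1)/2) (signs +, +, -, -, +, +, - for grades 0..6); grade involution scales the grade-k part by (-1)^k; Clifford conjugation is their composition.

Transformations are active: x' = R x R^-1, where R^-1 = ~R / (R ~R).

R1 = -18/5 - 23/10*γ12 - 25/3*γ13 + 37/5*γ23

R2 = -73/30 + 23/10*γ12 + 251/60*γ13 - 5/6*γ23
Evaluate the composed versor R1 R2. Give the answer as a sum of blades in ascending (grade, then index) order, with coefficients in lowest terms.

Distribute over the terms of R1 (each basis-blade product reordered to ascending indices, repeated generators contracted through their squares):
(-18/5) R2 = 219/25 - 207/25*γ12 - 753/50*γ13 + 3*γ23
(-23/10*γ12) R2 = 529/100 + 1679/300*γ12 + 23/12*γ13 + 5773/600*γ23
(-25/3*γ13) R2 = 1255/36 - 125/18*γ12 + 365/18*γ13 - 115/6*γ23
(37/5*γ23) R2 = 37/6 + 9287/300*γ12 - 851/50*γ13 - 2701/150*γ23
Summing the partial products and collecting blades:
Answer: 4957/90 + 4799/225*γ12 - 8897/900*γ13 - 14731/600*γ23


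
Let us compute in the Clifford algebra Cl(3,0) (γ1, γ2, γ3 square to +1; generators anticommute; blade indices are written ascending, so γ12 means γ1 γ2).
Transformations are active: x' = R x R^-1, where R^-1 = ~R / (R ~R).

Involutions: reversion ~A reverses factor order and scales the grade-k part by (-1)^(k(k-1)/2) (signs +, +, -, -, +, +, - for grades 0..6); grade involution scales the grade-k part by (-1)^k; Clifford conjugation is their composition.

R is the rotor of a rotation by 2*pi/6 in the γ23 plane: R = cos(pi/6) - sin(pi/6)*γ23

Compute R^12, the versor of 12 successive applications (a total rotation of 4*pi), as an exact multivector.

Because a rotor carries half the rotation angle, composing 12 copies of this γ23-plane rotor multiplies the phase: 12*(pi/6) = 2*pi, hence R^12 = cos(2*pi) - sin(2*pi)*γ23.
cos(2*pi) = 1 and sin(2*pi) = 0, so R^12 = 1. The total rotation 4*pi is 2 full turns, so every vector returns to itself, yet the rotor is +1, back on the identity sheet (an even number of 2*pi turns).
Answer: 1


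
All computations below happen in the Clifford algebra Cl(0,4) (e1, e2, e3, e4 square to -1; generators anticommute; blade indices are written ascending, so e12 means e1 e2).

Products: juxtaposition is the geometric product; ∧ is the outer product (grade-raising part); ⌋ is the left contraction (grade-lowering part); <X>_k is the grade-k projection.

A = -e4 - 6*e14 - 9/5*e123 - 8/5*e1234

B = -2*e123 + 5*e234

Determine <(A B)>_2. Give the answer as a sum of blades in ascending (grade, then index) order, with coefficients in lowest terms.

step 1: 18/5 - 8*e1 - 16/5*e4 + 9*e14 + 5*e23 + 30*e123 + 12*e234 - 2*e1234
step 2: 9*e14 + 5*e23
Answer: 9*e14 + 5*e23


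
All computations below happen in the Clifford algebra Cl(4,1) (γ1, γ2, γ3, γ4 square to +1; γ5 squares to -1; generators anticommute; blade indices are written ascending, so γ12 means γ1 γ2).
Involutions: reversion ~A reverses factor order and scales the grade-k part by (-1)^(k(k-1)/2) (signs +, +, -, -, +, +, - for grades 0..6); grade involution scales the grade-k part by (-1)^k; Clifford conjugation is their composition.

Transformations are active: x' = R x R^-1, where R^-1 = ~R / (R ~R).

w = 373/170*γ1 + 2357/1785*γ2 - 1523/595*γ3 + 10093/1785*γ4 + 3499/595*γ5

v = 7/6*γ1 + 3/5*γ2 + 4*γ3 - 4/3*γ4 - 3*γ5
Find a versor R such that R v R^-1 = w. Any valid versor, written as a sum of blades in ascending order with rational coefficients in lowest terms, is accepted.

Since q(v) = q(w) = 9449/900, the sum R = v + w = 857/255*γ1 + 3428/1785*γ2 + 857/595*γ3 + 2571/595*γ4 + 1714/595*γ5 does the job whenever invertible.
Answer: 857/255*γ1 + 3428/1785*γ2 + 857/595*γ3 + 2571/595*γ4 + 1714/595*γ5


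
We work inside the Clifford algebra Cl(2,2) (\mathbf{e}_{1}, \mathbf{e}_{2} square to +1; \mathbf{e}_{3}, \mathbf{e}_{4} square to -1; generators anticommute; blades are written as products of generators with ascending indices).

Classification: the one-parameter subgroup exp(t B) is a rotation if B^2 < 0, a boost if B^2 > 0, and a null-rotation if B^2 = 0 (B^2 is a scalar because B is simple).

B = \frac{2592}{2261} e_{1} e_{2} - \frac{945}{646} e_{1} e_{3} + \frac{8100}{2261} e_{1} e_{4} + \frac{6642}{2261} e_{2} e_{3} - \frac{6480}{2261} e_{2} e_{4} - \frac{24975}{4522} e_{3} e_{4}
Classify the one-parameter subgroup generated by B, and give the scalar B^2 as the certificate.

B^2 term by term: the squares give (\frac{2592}{2261})^2*(e_{1} e_{2})^2 + (-\frac{945}{646})^2*(e_{1} e_{3})^2 + (\frac{8100}{2261})^2*(e_{1} e_{4})^2 + (\frac{6642}{2261})^2*(e_{2} e_{3})^2 + (-\frac{6480}{2261})^2*(e_{2} e_{4})^2 + (-\frac{24975}{4522})^2*(e_{3} e_{4})^2 = \frac{6718464}{5112121}*(-1) + \frac{893025}{417316}*(+1) + \frac{65610000}{5112121}*(+1) + \frac{44116164}{5112121}*(+1) + \frac{41990400}{5112121}*(+1) + \frac{623750625}{20448484}*(-1) = 0 (each basis 2-blade squares to minus the product of its generators' squares); cross terms between blades sharing an index anticommute and cancel; the commuting (index-disjoint) pairs give grade-4 terms 2*c*c'*(blade product), which cancel blade by blade — e_{1} e_{2} e_{3} e_{4}: -\frac{64735200}{5112121} - \frac{874800}{104329} + \frac{107600400}{5112121} = 0 — confirming B is simple. So B^2 = 0.
Answer: null-rotation, certificate B^2 = 0. Certificate logic: 0 is a conjugation-invariant scalar, so its sign fixes rotation versus boost versus null-rotation outright.


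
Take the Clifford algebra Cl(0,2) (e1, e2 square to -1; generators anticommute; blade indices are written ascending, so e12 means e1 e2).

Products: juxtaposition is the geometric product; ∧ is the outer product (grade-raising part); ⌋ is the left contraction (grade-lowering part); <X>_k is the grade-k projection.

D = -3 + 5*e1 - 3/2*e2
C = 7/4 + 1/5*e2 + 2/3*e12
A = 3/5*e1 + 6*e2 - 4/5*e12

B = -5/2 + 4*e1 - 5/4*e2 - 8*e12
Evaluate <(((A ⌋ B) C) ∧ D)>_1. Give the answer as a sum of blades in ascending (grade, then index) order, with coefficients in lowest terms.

step 1: -13/10 - 48*e1 + 24/5*e2
step 2: -647/200 - 404/5*e1 + 2007/50*e2 - 157/15*e12
step 3: 1941/200 + 9049/40*e1 - 46227/400*e2 - 481/10*e12
step 4: 9049/40*e1 - 46227/400*e2
Answer: 9049/40*e1 - 46227/400*e2


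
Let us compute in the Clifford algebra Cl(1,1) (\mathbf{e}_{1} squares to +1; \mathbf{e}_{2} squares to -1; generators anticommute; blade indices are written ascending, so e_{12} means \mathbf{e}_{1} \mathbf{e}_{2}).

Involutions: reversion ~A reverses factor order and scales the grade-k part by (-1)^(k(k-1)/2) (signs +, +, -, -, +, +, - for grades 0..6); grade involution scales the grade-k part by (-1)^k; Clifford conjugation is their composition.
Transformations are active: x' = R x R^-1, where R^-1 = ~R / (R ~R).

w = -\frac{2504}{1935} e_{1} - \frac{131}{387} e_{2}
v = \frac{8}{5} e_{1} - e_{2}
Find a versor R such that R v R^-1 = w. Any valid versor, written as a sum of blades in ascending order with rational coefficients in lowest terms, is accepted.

Key observation: q(v) = q(w) = \frac{39}{25} (sandwiches preserve the norm), so R = v + w = \frac{592}{1935} e_{1} - \frac{518}{387} e_{2} works whenever it is invertible — the component of v along it is kept and (v - w)/2 reverses, sending v to w.
Answer: \frac{592}{1935} e_{1} - \frac{518}{387} e_{2}
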